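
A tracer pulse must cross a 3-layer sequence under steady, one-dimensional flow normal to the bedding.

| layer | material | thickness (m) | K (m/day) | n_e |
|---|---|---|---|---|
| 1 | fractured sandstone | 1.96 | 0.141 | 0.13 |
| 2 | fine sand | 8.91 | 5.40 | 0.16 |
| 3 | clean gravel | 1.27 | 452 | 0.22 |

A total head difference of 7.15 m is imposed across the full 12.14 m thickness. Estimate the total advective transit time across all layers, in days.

4.26

With flow normal to the layers, continuity requires the same specific discharge q through every layer.
Σ(b_i/K_i) = 1.96/0.141 + 8.91/5.40 + 1.27/452 = 15.55 d.
q = Δh / Σ(b_i/K_i) = 7.15 / 15.55 = 0.4597 m/day.
In each layer the seepage velocity is v_i = q/n_i, so the layer transit time is t_i = b_i·n_i / q:
  layer 1 (fractured sandstone): t_1 = 1.96 × 0.13 / 0.4597 = 0.5543 d
  layer 2 (fine sand): t_2 = 8.91 × 0.16 / 0.4597 = 3.101 d
  layer 3 (clean gravel): t_3 = 1.27 × 0.22 / 0.4597 = 0.6078 d
Total t = Σ t_i = 4.263 days.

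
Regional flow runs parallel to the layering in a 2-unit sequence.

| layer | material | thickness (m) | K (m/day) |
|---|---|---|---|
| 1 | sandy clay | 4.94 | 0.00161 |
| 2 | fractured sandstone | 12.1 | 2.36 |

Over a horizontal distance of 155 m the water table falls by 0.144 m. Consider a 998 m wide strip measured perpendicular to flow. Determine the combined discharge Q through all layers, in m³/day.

Flow is parallel to layering, so each bed carries its own Darcy discharge and the transmissivities add.
Σ(K_i·b_i) = 0.00161×4.94 + 2.36×12.1 = 28.56 m²/day.
Hydraulic gradient i = Δh / L = 0.144 / 155 = 0.0009290.
Q = Σ(K_i·b_i) · W · i = 28.56 × 998 × 0.0009290 = 26.48 m³/day.

26.5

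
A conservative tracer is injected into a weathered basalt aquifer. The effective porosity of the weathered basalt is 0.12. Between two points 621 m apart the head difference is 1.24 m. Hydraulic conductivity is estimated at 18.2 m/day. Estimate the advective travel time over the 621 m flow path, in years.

Hydraulic gradient i = Δh / L = 1.24 / 621 = 0.001997.
Darcy flux q = K · i = 18.20 × 0.001997 = 0.03634 m/day.
Seepage velocity v = q / n_e = 0.03634 / 0.12 = 0.3028 m/day.
Travel time t = L / v = 621 / 0.3028 = 2051 days = 5.614 years.

5.61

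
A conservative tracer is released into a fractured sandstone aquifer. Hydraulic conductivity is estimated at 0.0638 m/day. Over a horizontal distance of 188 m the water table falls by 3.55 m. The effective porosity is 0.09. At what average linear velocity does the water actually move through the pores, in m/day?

0.0134

Hydraulic gradient i = Δh / L = 3.55 / 188 = 0.01888.
Darcy flux q = K · i = 0.06380 × 0.01888 = 0.001205 m/day.
Seepage velocity v = q / n_e = 0.001205 / 0.09 = 0.01339 m/day.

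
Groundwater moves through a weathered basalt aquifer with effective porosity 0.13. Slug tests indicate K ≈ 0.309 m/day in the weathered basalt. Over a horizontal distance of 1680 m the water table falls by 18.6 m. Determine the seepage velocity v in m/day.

0.0263

Hydraulic gradient i = Δh / L = 18.6 / 1680 = 0.01107.
Darcy flux q = K · i = 0.3090 × 0.01107 = 0.003421 m/day.
Seepage velocity v = q / n_e = 0.003421 / 0.13 = 0.02632 m/day.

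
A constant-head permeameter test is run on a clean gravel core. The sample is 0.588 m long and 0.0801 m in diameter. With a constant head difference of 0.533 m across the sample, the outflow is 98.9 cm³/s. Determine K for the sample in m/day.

1870

Cross-sectional area A = π·(d/2)² = π × (0.0801/2)² = 0.005039 m².
Convert discharge: 98.9 cm³/s = 9.890e-05 m³/s.
Darcy's law rearranged: K = Q·L / (A·Δh) = 9.890e-05 × 0.588 / (0.005039 × 0.533) = 0.02165 m/s = 1871 m/day.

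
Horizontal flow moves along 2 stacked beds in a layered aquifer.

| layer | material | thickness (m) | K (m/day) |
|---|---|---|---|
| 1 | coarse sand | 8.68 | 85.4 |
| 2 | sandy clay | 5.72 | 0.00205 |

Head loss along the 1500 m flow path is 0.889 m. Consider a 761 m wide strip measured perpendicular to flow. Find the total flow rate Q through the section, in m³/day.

Flow is parallel to layering, so each bed carries its own Darcy discharge and the transmissivities add.
Σ(K_i·b_i) = 85.4×8.68 + 0.00205×5.72 = 741.3 m²/day.
Hydraulic gradient i = Δh / L = 0.889 / 1500 = 0.0005927.
Q = Σ(K_i·b_i) · W · i = 741.3 × 761 × 0.0005927 = 334.3 m³/day.

334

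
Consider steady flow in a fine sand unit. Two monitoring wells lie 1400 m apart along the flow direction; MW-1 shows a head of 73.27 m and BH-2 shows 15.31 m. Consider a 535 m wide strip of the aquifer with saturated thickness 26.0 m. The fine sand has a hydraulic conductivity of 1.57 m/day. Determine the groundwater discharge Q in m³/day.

904

Cross-sectional area A = 535 × 26.0 = 13910 m².
Hydraulic gradient i = (73.27 − 15.31) / 1400 = 57.96 / 1400 = 0.04140.
Darcy's law: Q = K · A · i = 1.570 × 13910 × 0.04140 = 904.1 m³/day.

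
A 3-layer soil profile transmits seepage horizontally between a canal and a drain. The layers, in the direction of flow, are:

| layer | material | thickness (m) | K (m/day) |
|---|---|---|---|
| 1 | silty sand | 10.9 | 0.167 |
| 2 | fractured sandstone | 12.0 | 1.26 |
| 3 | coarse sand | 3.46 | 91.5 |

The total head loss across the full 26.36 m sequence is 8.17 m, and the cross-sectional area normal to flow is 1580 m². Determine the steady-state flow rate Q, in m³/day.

173

Flow is perpendicular to layering, so the layers act in series and the equivalent K is the thickness-weighted harmonic mean.
Total thickness L = 10.9 + 12.0 + 3.46 = 26.36 m.
Σ(b_i/K_i) = 10.9/0.167 + 12.0/1.26 + 3.46/91.5 = 74.83 d.
K_eq = L / Σ(b_i/K_i) = 26.36 / 74.83 = 0.3523 m/day.
Q = K_eq · A · (Δh/L) = 0.3523 × 1580 × (8.17/26.36) = 172.5 m³/day.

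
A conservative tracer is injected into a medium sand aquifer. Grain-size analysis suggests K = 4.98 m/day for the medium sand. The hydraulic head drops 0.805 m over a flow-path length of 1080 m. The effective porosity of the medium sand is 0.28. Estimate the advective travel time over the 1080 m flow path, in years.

223

Hydraulic gradient i = Δh / L = 0.805 / 1080 = 0.0007454.
Darcy flux q = K · i = 4.980 × 0.0007454 = 0.003712 m/day.
Seepage velocity v = q / n_e = 0.003712 / 0.28 = 0.01326 m/day.
Travel time t = L / v = 1080 / 0.01326 = 81467 days = 223.0 years.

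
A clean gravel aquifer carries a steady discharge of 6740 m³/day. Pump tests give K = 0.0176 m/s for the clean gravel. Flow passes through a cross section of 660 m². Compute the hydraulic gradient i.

0.00672

Convert K: 0.0176 m/s × 86400 = 1521 m/day.
From Q = K·A·i, i = Q / (K·A) = 6740 / (1521 × 660.0) = 0.006716.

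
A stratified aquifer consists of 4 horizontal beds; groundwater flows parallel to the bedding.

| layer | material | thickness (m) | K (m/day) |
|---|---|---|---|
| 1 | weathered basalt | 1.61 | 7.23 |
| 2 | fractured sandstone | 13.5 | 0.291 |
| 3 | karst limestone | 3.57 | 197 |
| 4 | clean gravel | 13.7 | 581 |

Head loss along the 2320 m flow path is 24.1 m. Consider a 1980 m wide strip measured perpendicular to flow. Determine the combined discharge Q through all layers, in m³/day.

Flow is parallel to layering, so each bed carries its own Darcy discharge and the transmissivities add.
Σ(K_i·b_i) = 7.23×1.61 + 0.291×13.5 + 197×3.57 + 581×13.7 = 8679 m²/day.
Hydraulic gradient i = Δh / L = 24.1 / 2320 = 0.01039.
Q = Σ(K_i·b_i) · W · i = 8679 × 1980 × 0.01039 = 1.785e+05 m³/day.

179000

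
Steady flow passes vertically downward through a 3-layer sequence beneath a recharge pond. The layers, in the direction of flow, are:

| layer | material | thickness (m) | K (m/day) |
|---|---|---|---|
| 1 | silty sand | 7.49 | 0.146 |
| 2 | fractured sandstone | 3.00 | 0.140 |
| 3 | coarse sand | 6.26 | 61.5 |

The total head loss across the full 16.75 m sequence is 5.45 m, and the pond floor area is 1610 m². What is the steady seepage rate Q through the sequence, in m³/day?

Flow is perpendicular to layering, so the layers act in series and the equivalent K is the thickness-weighted harmonic mean.
Total thickness L = 7.49 + 3.00 + 6.26 = 16.75 m.
Σ(b_i/K_i) = 7.49/0.146 + 3.00/0.140 + 6.26/61.5 = 72.83 d.
K_eq = L / Σ(b_i/K_i) = 16.75 / 72.83 = 0.2300 m/day.
Q = K_eq · A · (Δh/L) = 0.2300 × 1610 × (5.45/16.75) = 120.5 m³/day.

120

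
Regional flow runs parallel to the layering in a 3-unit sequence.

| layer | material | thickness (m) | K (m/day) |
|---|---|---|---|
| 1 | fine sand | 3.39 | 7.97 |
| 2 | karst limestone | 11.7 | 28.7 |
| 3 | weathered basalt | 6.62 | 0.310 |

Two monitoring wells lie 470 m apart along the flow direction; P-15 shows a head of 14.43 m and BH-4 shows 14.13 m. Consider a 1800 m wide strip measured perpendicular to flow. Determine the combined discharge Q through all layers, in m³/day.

419

Flow is parallel to layering, so each bed carries its own Darcy discharge and the transmissivities add.
Σ(K_i·b_i) = 7.97×3.39 + 28.7×11.7 + 0.310×6.62 = 364.9 m²/day.
Hydraulic gradient i = (14.43 − 14.13) / 470 = 0.3 / 470 = 0.0006383.
Q = Σ(K_i·b_i) · W · i = 364.9 × 1800 × 0.0006383 = 419.2 m³/day.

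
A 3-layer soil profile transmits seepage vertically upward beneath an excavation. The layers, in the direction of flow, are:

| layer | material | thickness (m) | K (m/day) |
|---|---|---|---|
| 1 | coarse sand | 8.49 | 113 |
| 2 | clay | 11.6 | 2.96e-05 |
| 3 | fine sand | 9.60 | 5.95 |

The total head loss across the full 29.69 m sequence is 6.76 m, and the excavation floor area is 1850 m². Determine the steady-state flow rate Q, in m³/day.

0.0319

Flow is perpendicular to layering, so the layers act in series and the equivalent K is the thickness-weighted harmonic mean.
Total thickness L = 8.49 + 11.6 + 9.60 = 29.69 m.
Σ(b_i/K_i) = 8.49/113 + 11.6/2.96e-05 + 9.60/5.95 = 3.919e+05 d.
K_eq = L / Σ(b_i/K_i) = 29.69 / 3.919e+05 = 7.576e-05 m/day.
Q = K_eq · A · (Δh/L) = 7.576e-05 × 1850 × (6.76/29.69) = 0.03191 m³/day.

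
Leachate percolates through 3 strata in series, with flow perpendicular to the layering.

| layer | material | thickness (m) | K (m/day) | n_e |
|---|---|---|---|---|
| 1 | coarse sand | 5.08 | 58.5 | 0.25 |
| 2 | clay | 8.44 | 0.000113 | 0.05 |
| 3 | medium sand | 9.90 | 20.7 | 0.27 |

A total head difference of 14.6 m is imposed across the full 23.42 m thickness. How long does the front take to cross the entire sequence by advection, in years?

61.1

With flow normal to the layers, continuity requires the same specific discharge q through every layer.
Σ(b_i/K_i) = 5.08/58.5 + 8.44/0.000113 + 9.90/20.7 = 74691 d.
q = Δh / Σ(b_i/K_i) = 14.6 / 74691 = 0.0001955 m/day.
In each layer the seepage velocity is v_i = q/n_i, so the layer transit time is t_i = b_i·n_i / q:
  layer 1 (coarse sand): t_1 = 5.08 × 0.25 / 0.0001955 = 6497 d
  layer 2 (clay): t_2 = 8.44 × 0.05 / 0.0001955 = 2159 d
  layer 3 (medium sand): t_3 = 9.90 × 0.27 / 0.0001955 = 13675 d
Total t = Σ t_i = 22331 days = 61.14 years.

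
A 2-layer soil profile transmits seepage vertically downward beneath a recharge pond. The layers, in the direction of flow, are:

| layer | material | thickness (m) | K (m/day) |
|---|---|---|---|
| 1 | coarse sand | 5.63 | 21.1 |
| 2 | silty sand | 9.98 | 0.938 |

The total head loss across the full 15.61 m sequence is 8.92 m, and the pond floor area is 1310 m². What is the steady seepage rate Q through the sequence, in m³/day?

1070

Flow is perpendicular to layering, so the layers act in series and the equivalent K is the thickness-weighted harmonic mean.
Total thickness L = 5.63 + 9.98 = 15.61 m.
Σ(b_i/K_i) = 5.63/21.1 + 9.98/0.938 = 10.91 d.
K_eq = L / Σ(b_i/K_i) = 15.61 / 10.91 = 1.431 m/day.
Q = K_eq · A · (Δh/L) = 1.431 × 1310 × (8.92/15.61) = 1071 m³/day.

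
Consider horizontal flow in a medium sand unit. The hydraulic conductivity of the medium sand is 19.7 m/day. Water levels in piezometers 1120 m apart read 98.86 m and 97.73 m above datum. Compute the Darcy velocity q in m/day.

0.0199

Hydraulic gradient i = (98.86 − 97.73) / 1120 = 1.13 / 1120 = 0.001009.
Specific discharge q = K · i = 19.70 × 0.001009 = 0.01988 m/day.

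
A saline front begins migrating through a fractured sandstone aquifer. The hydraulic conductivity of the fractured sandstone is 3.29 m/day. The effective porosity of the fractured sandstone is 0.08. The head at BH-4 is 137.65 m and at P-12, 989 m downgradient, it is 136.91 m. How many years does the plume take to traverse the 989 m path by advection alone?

88.0

Hydraulic gradient i = (137.65 − 136.91) / 989 = 0.74 / 989 = 0.0007482.
Darcy flux q = K · i = 3.290 × 0.0007482 = 0.002462 m/day.
Seepage velocity v = q / n_e = 0.002462 / 0.08 = 0.03077 m/day.
Travel time t = L / v = 989 / 0.03077 = 32141 days = 88.00 years.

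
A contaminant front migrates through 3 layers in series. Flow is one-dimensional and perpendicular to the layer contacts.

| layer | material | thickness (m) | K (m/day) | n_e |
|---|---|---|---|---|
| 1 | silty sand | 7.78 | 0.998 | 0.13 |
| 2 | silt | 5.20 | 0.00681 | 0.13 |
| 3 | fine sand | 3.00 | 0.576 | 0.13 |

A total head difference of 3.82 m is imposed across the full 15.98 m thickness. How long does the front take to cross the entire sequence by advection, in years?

1.16

With flow normal to the layers, continuity requires the same specific discharge q through every layer.
Σ(b_i/K_i) = 7.78/0.998 + 5.20/0.00681 + 3.00/0.576 = 776.6 d.
q = Δh / Σ(b_i/K_i) = 3.82 / 776.6 = 0.004919 m/day.
In each layer the seepage velocity is v_i = q/n_i, so the layer transit time is t_i = b_i·n_i / q:
  layer 1 (silty sand): t_1 = 7.78 × 0.13 / 0.004919 = 205.6 d
  layer 2 (silt): t_2 = 5.20 × 0.13 / 0.004919 = 137.4 d
  layer 3 (fine sand): t_3 = 3.00 × 0.13 / 0.004919 = 79.29 d
Total t = Σ t_i = 422.3 days = 1.156 years.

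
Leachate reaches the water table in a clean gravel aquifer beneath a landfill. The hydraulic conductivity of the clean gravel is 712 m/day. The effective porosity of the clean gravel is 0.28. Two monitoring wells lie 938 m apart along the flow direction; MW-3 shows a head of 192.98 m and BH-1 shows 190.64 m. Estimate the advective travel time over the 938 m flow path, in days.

148

Hydraulic gradient i = (192.98 − 190.64) / 938 = 2.34 / 938 = 0.002495.
Darcy flux q = K · i = 712.0 × 0.002495 = 1.776 m/day.
Seepage velocity v = q / n_e = 1.776 / 0.28 = 6.344 m/day.
Travel time t = L / v = 938 / 6.344 = 147.9 days.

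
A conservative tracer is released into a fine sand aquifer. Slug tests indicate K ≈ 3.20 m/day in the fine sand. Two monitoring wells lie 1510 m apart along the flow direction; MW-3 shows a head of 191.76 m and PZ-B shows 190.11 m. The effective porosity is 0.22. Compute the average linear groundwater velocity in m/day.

0.0159

Hydraulic gradient i = (191.76 − 190.11) / 1510 = 1.65 / 1510 = 0.001093.
Darcy flux q = K · i = 3.200 × 0.001093 = 0.003497 m/day.
Seepage velocity v = q / n_e = 0.003497 / 0.22 = 0.01589 m/day.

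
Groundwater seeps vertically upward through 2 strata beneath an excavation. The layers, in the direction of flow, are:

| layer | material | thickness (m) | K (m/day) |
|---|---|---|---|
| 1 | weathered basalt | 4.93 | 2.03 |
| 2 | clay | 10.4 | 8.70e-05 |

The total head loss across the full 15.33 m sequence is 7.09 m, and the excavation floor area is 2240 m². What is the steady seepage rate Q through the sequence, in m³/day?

Flow is perpendicular to layering, so the layers act in series and the equivalent K is the thickness-weighted harmonic mean.
Total thickness L = 4.93 + 10.4 = 15.33 m.
Σ(b_i/K_i) = 4.93/2.03 + 10.4/8.70e-05 = 1.195e+05 d.
K_eq = L / Σ(b_i/K_i) = 15.33 / 1.195e+05 = 0.0001282 m/day.
Q = K_eq · A · (Δh/L) = 0.0001282 × 2240 × (7.09/15.33) = 0.1329 m³/day.

0.133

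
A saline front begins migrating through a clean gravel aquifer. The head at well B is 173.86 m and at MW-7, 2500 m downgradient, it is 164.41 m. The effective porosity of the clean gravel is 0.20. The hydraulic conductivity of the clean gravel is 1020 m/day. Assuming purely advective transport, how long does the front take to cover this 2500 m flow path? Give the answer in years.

Hydraulic gradient i = (173.86 − 164.41) / 2500 = 9.45 / 2500 = 0.003780.
Darcy flux q = K · i = 1020 × 0.003780 = 3.856 m/day.
Seepage velocity v = q / n_e = 3.856 / 0.20 = 19.28 m/day.
Travel time t = L / v = 2500 / 19.28 = 129.7 days = 0.3550 years.

0.355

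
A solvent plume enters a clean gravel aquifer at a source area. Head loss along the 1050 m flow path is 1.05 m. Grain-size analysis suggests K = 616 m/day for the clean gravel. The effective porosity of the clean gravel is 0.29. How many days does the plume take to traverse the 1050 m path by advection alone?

494

Hydraulic gradient i = Δh / L = 1.05 / 1050 = 0.001000.
Darcy flux q = K · i = 616.0 × 0.001000 = 0.6160 m/day.
Seepage velocity v = q / n_e = 0.6160 / 0.29 = 2.124 m/day.
Travel time t = L / v = 1050 / 2.124 = 494.3 days.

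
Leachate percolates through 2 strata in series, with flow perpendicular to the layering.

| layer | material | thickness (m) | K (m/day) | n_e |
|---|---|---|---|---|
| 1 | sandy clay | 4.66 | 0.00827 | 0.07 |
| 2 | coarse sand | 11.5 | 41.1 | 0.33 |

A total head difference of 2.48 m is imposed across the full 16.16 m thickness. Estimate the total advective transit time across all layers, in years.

With flow normal to the layers, continuity requires the same specific discharge q through every layer.
Σ(b_i/K_i) = 4.66/0.00827 + 11.5/41.1 = 563.8 d.
q = Δh / Σ(b_i/K_i) = 2.48 / 563.8 = 0.004399 m/day.
In each layer the seepage velocity is v_i = q/n_i, so the layer transit time is t_i = b_i·n_i / q:
  layer 1 (sandy clay): t_1 = 4.66 × 0.07 / 0.004399 = 74.15 d
  layer 2 (coarse sand): t_2 = 11.5 × 0.33 / 0.004399 = 862.7 d
Total t = Σ t_i = 936.8 days = 2.565 years.

2.56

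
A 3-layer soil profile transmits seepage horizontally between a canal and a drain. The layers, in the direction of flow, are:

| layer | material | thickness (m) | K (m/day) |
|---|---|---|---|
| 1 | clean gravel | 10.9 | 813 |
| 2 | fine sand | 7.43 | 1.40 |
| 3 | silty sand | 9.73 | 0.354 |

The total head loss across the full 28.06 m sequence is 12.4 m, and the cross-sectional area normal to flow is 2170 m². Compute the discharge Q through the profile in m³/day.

Flow is perpendicular to layering, so the layers act in series and the equivalent K is the thickness-weighted harmonic mean.
Total thickness L = 10.9 + 7.43 + 9.73 = 28.06 m.
Σ(b_i/K_i) = 10.9/813 + 7.43/1.40 + 9.73/0.354 = 32.81 d.
K_eq = L / Σ(b_i/K_i) = 28.06 / 32.81 = 0.8553 m/day.
Q = K_eq · A · (Δh/L) = 0.8553 × 2170 × (12.4/28.06) = 820.2 m³/day.

820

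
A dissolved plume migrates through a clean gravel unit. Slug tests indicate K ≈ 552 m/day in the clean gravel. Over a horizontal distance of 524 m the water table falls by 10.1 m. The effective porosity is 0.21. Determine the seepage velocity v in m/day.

50.7

Hydraulic gradient i = Δh / L = 10.1 / 524 = 0.01927.
Darcy flux q = K · i = 552.0 × 0.01927 = 10.64 m/day.
Seepage velocity v = q / n_e = 10.64 / 0.21 = 50.67 m/day.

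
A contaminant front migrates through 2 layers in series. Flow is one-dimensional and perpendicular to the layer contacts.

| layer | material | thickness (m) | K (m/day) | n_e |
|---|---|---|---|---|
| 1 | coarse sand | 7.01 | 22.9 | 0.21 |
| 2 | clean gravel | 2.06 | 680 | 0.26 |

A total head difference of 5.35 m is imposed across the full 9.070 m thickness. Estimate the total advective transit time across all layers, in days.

0.116

With flow normal to the layers, continuity requires the same specific discharge q through every layer.
Σ(b_i/K_i) = 7.01/22.9 + 2.06/680 = 0.3091 d.
q = Δh / Σ(b_i/K_i) = 5.35 / 0.3091 = 17.31 m/day.
In each layer the seepage velocity is v_i = q/n_i, so the layer transit time is t_i = b_i·n_i / q:
  layer 1 (coarse sand): t_1 = 7.01 × 0.21 / 17.31 = 0.08506 d
  layer 2 (clean gravel): t_2 = 2.06 × 0.26 / 17.31 = 0.03095 d
Total t = Σ t_i = 0.1160 days.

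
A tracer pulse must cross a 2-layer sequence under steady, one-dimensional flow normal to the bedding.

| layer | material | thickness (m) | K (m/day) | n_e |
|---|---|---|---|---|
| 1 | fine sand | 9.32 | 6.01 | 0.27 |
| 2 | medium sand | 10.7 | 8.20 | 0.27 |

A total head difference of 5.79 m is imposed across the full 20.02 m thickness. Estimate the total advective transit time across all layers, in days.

With flow normal to the layers, continuity requires the same specific discharge q through every layer.
Σ(b_i/K_i) = 9.32/6.01 + 10.7/8.20 = 2.856 d.
q = Δh / Σ(b_i/K_i) = 5.79 / 2.856 = 2.028 m/day.
In each layer the seepage velocity is v_i = q/n_i, so the layer transit time is t_i = b_i·n_i / q:
  layer 1 (fine sand): t_1 = 9.32 × 0.27 / 2.028 = 1.241 d
  layer 2 (medium sand): t_2 = 10.7 × 0.27 / 2.028 = 1.425 d
Total t = Σ t_i = 2.666 days.

2.67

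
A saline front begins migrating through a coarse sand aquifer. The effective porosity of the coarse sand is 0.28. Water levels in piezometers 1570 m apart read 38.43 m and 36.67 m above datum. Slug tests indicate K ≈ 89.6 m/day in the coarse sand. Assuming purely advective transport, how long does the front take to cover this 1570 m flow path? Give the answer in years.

Hydraulic gradient i = (38.43 − 36.67) / 1570 = 1.76 / 1570 = 0.001121.
Darcy flux q = K · i = 89.60 × 0.001121 = 0.1004 m/day.
Seepage velocity v = q / n_e = 0.1004 / 0.28 = 0.3587 m/day.
Travel time t = L / v = 1570 / 0.3587 = 4377 days = 11.98 years.

12.0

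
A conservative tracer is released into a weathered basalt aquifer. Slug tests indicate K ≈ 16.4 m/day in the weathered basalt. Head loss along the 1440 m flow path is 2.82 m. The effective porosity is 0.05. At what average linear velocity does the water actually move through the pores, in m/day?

0.642

Hydraulic gradient i = Δh / L = 2.82 / 1440 = 0.001958.
Darcy flux q = K · i = 16.40 × 0.001958 = 0.03212 m/day.
Seepage velocity v = q / n_e = 0.03212 / 0.05 = 0.6423 m/day.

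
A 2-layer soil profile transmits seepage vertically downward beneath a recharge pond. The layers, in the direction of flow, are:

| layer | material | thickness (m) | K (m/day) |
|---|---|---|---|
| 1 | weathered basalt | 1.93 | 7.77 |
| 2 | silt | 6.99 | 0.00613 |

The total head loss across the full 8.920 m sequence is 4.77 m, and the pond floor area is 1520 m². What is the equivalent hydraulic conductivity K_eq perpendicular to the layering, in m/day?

0.00782

Flow is perpendicular to layering, so the layers act in series and the equivalent K is the thickness-weighted harmonic mean.
Total thickness L = 1.93 + 6.99 = 8.920 m.
Σ(b_i/K_i) = 1.93/7.77 + 6.99/0.00613 = 1141 d.
K_eq = L / Σ(b_i/K_i) = 8.920 / 1141 = 0.007821 m/day.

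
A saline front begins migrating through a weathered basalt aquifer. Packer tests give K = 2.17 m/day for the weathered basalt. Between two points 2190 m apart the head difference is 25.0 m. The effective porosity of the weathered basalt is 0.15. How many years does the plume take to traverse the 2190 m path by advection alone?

36.3

Hydraulic gradient i = Δh / L = 25.0 / 2190 = 0.01142.
Darcy flux q = K · i = 2.170 × 0.01142 = 0.02477 m/day.
Seepage velocity v = q / n_e = 0.02477 / 0.15 = 0.1651 m/day.
Travel time t = L / v = 2190 / 0.1651 = 13261 days = 36.31 years.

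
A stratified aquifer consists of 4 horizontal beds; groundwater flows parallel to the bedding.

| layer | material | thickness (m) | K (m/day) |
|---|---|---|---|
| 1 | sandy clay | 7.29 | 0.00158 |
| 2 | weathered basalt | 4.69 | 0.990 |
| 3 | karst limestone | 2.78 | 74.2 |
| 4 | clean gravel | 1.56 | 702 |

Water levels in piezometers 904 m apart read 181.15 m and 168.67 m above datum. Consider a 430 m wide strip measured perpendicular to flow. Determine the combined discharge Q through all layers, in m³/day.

7750

Flow is parallel to layering, so each bed carries its own Darcy discharge and the transmissivities add.
Σ(K_i·b_i) = 0.00158×7.29 + 0.990×4.69 + 74.2×2.78 + 702×1.56 = 1306 m²/day.
Hydraulic gradient i = (181.15 − 168.67) / 904 = 12.48 / 904 = 0.01381.
Q = Σ(K_i·b_i) · W · i = 1306 × 430 × 0.01381 = 7753 m³/day.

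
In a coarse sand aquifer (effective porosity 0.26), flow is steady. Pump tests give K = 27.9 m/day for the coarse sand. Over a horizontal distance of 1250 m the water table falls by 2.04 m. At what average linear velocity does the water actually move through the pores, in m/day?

Hydraulic gradient i = Δh / L = 2.04 / 1250 = 0.001632.
Darcy flux q = K · i = 27.90 × 0.001632 = 0.04553 m/day.
Seepage velocity v = q / n_e = 0.04553 / 0.26 = 0.1751 m/day.

0.175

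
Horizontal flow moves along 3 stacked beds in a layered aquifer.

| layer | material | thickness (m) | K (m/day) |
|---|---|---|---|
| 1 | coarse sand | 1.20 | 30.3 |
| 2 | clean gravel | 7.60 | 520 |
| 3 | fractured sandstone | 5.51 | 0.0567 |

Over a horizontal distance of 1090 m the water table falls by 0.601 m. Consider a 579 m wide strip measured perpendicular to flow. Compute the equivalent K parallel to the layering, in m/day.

279

Flow is parallel to layering, so each bed carries its own Darcy discharge and the transmissivities add.
Σ(K_i·b_i) = 30.3×1.20 + 520×7.60 + 0.0567×5.51 = 3989 m²/day.
Total thickness b = 14.31 m, so K_eq = Σ(K_i·b_i)/b = 278.7 m/day.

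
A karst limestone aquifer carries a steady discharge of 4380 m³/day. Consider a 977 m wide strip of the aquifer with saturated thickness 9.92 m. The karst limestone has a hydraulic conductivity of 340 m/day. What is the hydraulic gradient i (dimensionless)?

0.00133

Cross-sectional area A = 977 × 9.92 = 9692 m².
From Q = K·A·i, i = Q / (K·A) = 4380 / (340.0 × 9692) = 0.001329.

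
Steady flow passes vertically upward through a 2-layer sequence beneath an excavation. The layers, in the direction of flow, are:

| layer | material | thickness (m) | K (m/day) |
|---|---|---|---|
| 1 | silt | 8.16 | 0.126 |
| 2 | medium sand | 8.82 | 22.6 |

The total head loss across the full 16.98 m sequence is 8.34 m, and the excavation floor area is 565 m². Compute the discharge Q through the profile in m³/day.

72.3

Flow is perpendicular to layering, so the layers act in series and the equivalent K is the thickness-weighted harmonic mean.
Total thickness L = 8.16 + 8.82 = 16.98 m.
Σ(b_i/K_i) = 8.16/0.126 + 8.82/22.6 = 65.15 d.
K_eq = L / Σ(b_i/K_i) = 16.98 / 65.15 = 0.2606 m/day.
Q = K_eq · A · (Δh/L) = 0.2606 × 565 × (8.34/16.98) = 72.32 m³/day.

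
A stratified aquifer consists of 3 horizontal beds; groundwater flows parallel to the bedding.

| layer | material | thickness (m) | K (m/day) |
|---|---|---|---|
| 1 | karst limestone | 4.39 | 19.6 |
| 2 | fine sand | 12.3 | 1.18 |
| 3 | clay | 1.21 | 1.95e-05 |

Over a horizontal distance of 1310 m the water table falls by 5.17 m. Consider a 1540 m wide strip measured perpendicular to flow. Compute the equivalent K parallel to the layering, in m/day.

5.62

Flow is parallel to layering, so each bed carries its own Darcy discharge and the transmissivities add.
Σ(K_i·b_i) = 19.6×4.39 + 1.18×12.3 + 1.95e-05×1.21 = 100.6 m²/day.
Total thickness b = 17.90 m, so K_eq = Σ(K_i·b_i)/b = 5.618 m/day.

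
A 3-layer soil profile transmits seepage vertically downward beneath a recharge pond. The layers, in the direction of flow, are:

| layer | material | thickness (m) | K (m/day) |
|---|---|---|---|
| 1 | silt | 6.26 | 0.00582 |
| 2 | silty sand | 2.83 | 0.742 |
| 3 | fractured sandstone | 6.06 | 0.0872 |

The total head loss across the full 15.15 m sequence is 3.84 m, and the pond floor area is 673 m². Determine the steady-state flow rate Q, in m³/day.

2.25

Flow is perpendicular to layering, so the layers act in series and the equivalent K is the thickness-weighted harmonic mean.
Total thickness L = 6.26 + 2.83 + 6.06 = 15.15 m.
Σ(b_i/K_i) = 6.26/0.00582 + 2.83/0.742 + 6.06/0.0872 = 1149 d.
K_eq = L / Σ(b_i/K_i) = 15.15 / 1149 = 0.01319 m/day.
Q = K_eq · A · (Δh/L) = 0.01319 × 673 × (3.84/15.15) = 2.249 m³/day.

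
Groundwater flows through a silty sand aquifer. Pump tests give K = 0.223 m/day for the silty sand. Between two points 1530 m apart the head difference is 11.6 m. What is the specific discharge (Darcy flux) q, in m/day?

0.00169

Hydraulic gradient i = Δh / L = 11.6 / 1530 = 0.007582.
Specific discharge q = K · i = 0.2230 × 0.007582 = 0.001691 m/day.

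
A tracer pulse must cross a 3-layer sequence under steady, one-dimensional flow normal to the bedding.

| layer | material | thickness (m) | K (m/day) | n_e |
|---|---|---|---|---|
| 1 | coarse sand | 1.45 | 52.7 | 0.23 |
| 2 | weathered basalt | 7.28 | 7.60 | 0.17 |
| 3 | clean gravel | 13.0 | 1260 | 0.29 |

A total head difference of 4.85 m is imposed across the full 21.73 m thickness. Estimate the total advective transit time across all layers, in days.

1.10

With flow normal to the layers, continuity requires the same specific discharge q through every layer.
Σ(b_i/K_i) = 1.45/52.7 + 7.28/7.60 + 13.0/1260 = 0.9957 d.
q = Δh / Σ(b_i/K_i) = 4.85 / 0.9957 = 4.871 m/day.
In each layer the seepage velocity is v_i = q/n_i, so the layer transit time is t_i = b_i·n_i / q:
  layer 1 (coarse sand): t_1 = 1.45 × 0.23 / 4.871 = 0.06847 d
  layer 2 (weathered basalt): t_2 = 7.28 × 0.17 / 4.871 = 0.2541 d
  layer 3 (clean gravel): t_3 = 13.0 × 0.29 / 4.871 = 0.7740 d
Total t = Σ t_i = 1.097 days.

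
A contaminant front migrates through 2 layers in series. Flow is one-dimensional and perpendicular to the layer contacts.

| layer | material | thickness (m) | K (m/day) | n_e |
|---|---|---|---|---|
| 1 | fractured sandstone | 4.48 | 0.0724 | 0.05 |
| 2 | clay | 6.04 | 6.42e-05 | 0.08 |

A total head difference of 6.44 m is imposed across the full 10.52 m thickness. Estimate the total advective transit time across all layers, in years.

With flow normal to the layers, continuity requires the same specific discharge q through every layer.
Σ(b_i/K_i) = 4.48/0.0724 + 6.04/6.42e-05 = 94143 d.
q = Δh / Σ(b_i/K_i) = 6.44 / 94143 = 6.841e-05 m/day.
In each layer the seepage velocity is v_i = q/n_i, so the layer transit time is t_i = b_i·n_i / q:
  layer 1 (fractured sandstone): t_1 = 4.48 × 0.05 / 6.841e-05 = 3275 d
  layer 2 (clay): t_2 = 6.04 × 0.08 / 6.841e-05 = 7064 d
Total t = Σ t_i = 10338 days = 28.30 years.

28.3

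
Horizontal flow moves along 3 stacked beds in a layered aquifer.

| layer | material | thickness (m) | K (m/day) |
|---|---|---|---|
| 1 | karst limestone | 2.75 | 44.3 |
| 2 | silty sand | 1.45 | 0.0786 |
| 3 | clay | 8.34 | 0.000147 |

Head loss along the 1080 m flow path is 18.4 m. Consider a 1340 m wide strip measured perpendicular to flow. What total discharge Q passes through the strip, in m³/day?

2780

Flow is parallel to layering, so each bed carries its own Darcy discharge and the transmissivities add.
Σ(K_i·b_i) = 44.3×2.75 + 0.0786×1.45 + 0.000147×8.34 = 121.9 m²/day.
Hydraulic gradient i = Δh / L = 18.4 / 1080 = 0.01704.
Q = Σ(K_i·b_i) · W · i = 121.9 × 1340 × 0.01704 = 2784 m³/day.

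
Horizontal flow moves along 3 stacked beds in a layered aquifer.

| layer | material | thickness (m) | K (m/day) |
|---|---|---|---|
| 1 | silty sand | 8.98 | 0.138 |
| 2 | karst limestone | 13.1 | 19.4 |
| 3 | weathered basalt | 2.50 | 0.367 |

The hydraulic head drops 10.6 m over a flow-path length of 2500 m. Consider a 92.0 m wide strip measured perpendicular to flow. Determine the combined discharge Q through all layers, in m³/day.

100

Flow is parallel to layering, so each bed carries its own Darcy discharge and the transmissivities add.
Σ(K_i·b_i) = 0.138×8.98 + 19.4×13.1 + 0.367×2.50 = 256.3 m²/day.
Hydraulic gradient i = Δh / L = 10.6 / 2500 = 0.004240.
Q = Σ(K_i·b_i) · W · i = 256.3 × 92.0 × 0.004240 = 99.98 m³/day.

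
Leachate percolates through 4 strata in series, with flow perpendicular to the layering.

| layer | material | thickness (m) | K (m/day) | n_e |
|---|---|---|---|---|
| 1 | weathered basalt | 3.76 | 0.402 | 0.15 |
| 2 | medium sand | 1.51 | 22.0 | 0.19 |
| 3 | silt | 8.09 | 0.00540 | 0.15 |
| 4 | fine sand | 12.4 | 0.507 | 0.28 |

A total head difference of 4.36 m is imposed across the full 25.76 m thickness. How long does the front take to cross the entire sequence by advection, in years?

5.33

With flow normal to the layers, continuity requires the same specific discharge q through every layer.
Σ(b_i/K_i) = 3.76/0.402 + 1.51/22.0 + 8.09/0.00540 + 12.4/0.507 = 1532 d.
q = Δh / Σ(b_i/K_i) = 4.36 / 1532 = 0.002846 m/day.
In each layer the seepage velocity is v_i = q/n_i, so the layer transit time is t_i = b_i·n_i / q:
  layer 1 (weathered basalt): t_1 = 3.76 × 0.15 / 0.002846 = 198.2 d
  layer 2 (medium sand): t_2 = 1.51 × 0.19 / 0.002846 = 100.8 d
  layer 3 (silt): t_3 = 8.09 × 0.15 / 0.002846 = 426.4 d
  layer 4 (fine sand): t_4 = 12.4 × 0.28 / 0.002846 = 1220 d
Total t = Σ t_i = 1945 days = 5.326 years.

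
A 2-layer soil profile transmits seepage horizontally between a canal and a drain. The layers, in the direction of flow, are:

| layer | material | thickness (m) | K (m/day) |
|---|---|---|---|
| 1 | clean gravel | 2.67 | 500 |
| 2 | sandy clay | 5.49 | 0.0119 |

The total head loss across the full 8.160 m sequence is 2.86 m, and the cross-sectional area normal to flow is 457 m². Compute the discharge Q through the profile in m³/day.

Flow is perpendicular to layering, so the layers act in series and the equivalent K is the thickness-weighted harmonic mean.
Total thickness L = 2.67 + 5.49 = 8.160 m.
Σ(b_i/K_i) = 2.67/500 + 5.49/0.0119 = 461.3 d.
K_eq = L / Σ(b_i/K_i) = 8.160 / 461.3 = 0.01769 m/day.
Q = K_eq · A · (Δh/L) = 0.01769 × 457 × (2.86/8.160) = 2.833 m³/day.

2.83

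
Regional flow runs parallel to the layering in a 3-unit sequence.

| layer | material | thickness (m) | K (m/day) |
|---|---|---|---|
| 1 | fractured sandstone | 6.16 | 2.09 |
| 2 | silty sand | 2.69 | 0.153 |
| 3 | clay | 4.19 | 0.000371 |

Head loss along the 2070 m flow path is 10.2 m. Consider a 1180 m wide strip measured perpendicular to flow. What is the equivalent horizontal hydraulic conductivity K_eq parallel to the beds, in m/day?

Flow is parallel to layering, so each bed carries its own Darcy discharge and the transmissivities add.
Σ(K_i·b_i) = 2.09×6.16 + 0.153×2.69 + 0.000371×4.19 = 13.29 m²/day.
Total thickness b = 13.04 m, so K_eq = Σ(K_i·b_i)/b = 1.019 m/day.

1.02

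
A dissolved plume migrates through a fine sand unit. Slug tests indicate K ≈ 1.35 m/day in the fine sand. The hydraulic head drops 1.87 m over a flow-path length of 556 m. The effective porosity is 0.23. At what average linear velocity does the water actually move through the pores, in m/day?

0.0197

Hydraulic gradient i = Δh / L = 1.87 / 556 = 0.003363.
Darcy flux q = K · i = 1.350 × 0.003363 = 0.004540 m/day.
Seepage velocity v = q / n_e = 0.004540 / 0.23 = 0.01974 m/day.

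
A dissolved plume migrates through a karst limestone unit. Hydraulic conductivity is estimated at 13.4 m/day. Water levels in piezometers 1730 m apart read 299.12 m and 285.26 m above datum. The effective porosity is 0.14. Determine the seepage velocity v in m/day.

Hydraulic gradient i = (299.12 − 285.26) / 1730 = 13.86 / 1730 = 0.008012.
Darcy flux q = K · i = 13.40 × 0.008012 = 0.1074 m/day.
Seepage velocity v = q / n_e = 0.1074 / 0.14 = 0.7668 m/day.

0.767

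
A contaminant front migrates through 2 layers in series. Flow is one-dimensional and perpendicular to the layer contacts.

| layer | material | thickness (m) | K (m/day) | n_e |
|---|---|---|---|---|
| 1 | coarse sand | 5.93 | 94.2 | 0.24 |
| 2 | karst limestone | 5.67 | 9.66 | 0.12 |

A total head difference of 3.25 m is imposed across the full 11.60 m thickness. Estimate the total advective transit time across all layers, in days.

0.421

With flow normal to the layers, continuity requires the same specific discharge q through every layer.
Σ(b_i/K_i) = 5.93/94.2 + 5.67/9.66 = 0.6499 d.
q = Δh / Σ(b_i/K_i) = 3.25 / 0.6499 = 5.001 m/day.
In each layer the seepage velocity is v_i = q/n_i, so the layer transit time is t_i = b_i·n_i / q:
  layer 1 (coarse sand): t_1 = 5.93 × 0.24 / 5.001 = 0.2846 d
  layer 2 (karst limestone): t_2 = 5.67 × 0.12 / 5.001 = 0.1361 d
Total t = Σ t_i = 0.4207 days.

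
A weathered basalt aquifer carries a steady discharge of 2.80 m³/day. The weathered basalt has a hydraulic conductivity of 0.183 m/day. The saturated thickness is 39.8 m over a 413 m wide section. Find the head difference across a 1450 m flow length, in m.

Cross-sectional area A = 413 × 39.8 = 16437 m².
From Q = K·A·i, i = Q / (K·A) = 2.80 / (0.1830 × 16437) = 0.0009308.
Head loss Δh = i · L = 0.0009308 × 1450 = 1.350 m.

1.35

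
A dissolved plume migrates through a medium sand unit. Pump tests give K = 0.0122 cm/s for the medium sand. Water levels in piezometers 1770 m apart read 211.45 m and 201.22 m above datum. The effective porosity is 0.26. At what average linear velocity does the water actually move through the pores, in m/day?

Convert K: 0.0122 cm/s × 864 = 10.54 m/day.
Hydraulic gradient i = (211.45 − 201.22) / 1770 = 10.23 / 1770 = 0.005780.
Darcy flux q = K · i = 10.54 × 0.005780 = 0.06092 m/day.
Seepage velocity v = q / n_e = 0.06092 / 0.26 = 0.2343 m/day.

0.234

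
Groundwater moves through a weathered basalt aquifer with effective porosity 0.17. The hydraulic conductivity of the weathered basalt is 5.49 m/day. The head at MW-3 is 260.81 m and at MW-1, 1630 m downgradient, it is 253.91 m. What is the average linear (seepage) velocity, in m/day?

0.137

Hydraulic gradient i = (260.81 − 253.91) / 1630 = 6.9 / 1630 = 0.004233.
Darcy flux q = K · i = 5.490 × 0.004233 = 0.02324 m/day.
Seepage velocity v = q / n_e = 0.02324 / 0.17 = 0.1367 m/day.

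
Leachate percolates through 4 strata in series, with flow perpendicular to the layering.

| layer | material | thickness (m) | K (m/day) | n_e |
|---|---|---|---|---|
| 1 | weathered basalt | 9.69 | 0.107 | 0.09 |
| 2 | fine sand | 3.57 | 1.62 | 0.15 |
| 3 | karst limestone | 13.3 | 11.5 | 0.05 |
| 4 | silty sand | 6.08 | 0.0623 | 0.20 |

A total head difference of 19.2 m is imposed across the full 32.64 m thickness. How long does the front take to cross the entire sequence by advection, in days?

32.8

With flow normal to the layers, continuity requires the same specific discharge q through every layer.
Σ(b_i/K_i) = 9.69/0.107 + 3.57/1.62 + 13.3/11.5 + 6.08/0.0623 = 191.5 d.
q = Δh / Σ(b_i/K_i) = 19.2 / 191.5 = 0.1003 m/day.
In each layer the seepage velocity is v_i = q/n_i, so the layer transit time is t_i = b_i·n_i / q:
  layer 1 (weathered basalt): t_1 = 9.69 × 0.09 / 0.1003 = 8.699 d
  layer 2 (fine sand): t_2 = 3.57 × 0.15 / 0.1003 = 5.341 d
  layer 3 (karst limestone): t_3 = 13.3 × 0.05 / 0.1003 = 6.633 d
  layer 4 (silty sand): t_4 = 6.08 × 0.20 / 0.1003 = 12.13 d
Total t = Σ t_i = 32.80 days.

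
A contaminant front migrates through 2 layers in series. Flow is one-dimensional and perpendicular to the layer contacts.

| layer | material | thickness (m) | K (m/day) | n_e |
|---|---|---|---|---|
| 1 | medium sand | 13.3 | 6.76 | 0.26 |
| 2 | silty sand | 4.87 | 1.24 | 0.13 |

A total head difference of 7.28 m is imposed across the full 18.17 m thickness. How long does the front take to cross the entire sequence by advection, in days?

With flow normal to the layers, continuity requires the same specific discharge q through every layer.
Σ(b_i/K_i) = 13.3/6.76 + 4.87/1.24 = 5.895 d.
q = Δh / Σ(b_i/K_i) = 7.28 / 5.895 = 1.235 m/day.
In each layer the seepage velocity is v_i = q/n_i, so the layer transit time is t_i = b_i·n_i / q:
  layer 1 (medium sand): t_1 = 13.3 × 0.26 / 1.235 = 2.800 d
  layer 2 (silty sand): t_2 = 4.87 × 0.13 / 1.235 = 0.5126 d
Total t = Σ t_i = 3.313 days.

3.31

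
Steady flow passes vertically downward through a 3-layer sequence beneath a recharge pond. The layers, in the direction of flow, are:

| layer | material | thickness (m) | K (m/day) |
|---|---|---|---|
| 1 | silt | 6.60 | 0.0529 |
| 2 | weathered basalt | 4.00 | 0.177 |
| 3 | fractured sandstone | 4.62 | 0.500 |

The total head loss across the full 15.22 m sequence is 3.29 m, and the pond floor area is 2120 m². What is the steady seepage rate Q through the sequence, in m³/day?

Flow is perpendicular to layering, so the layers act in series and the equivalent K is the thickness-weighted harmonic mean.
Total thickness L = 6.60 + 4.00 + 4.62 = 15.22 m.
Σ(b_i/K_i) = 6.60/0.0529 + 4.00/0.177 + 4.62/0.500 = 156.6 d.
K_eq = L / Σ(b_i/K_i) = 15.22 / 156.6 = 0.09719 m/day.
Q = K_eq · A · (Δh/L) = 0.09719 × 2120 × (3.29/15.22) = 44.54 m³/day.

44.5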